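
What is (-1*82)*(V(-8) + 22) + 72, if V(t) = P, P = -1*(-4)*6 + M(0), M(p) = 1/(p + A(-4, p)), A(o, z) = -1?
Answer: -3618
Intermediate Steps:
M(p) = 1/(-1 + p) (M(p) = 1/(p - 1) = 1/(-1 + p))
P = 23 (P = -1*(-4)*6 + 1/(-1 + 0) = 4*6 + 1/(-1) = 24 - 1 = 23)
V(t) = 23
(-1*82)*(V(-8) + 22) + 72 = (-1*82)*(23 + 22) + 72 = -82*45 + 72 = -3690 + 72 = -3618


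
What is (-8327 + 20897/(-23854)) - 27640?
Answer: -857977715/23854 ≈ -35968.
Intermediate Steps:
(-8327 + 20897/(-23854)) - 27640 = (-8327 + 20897*(-1/23854)) - 27640 = (-8327 - 20897/23854) - 27640 = -198653155/23854 - 27640 = -857977715/23854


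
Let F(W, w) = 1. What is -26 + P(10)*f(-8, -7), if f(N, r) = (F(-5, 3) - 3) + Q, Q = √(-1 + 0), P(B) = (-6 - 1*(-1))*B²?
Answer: 974 - 500*I ≈ 974.0 - 500.0*I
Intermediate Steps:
P(B) = -5*B² (P(B) = (-6 + 1)*B² = -5*B²)
Q = I (Q = √(-1) = I ≈ 1.0*I)
f(N, r) = -2 + I (f(N, r) = (1 - 3) + I = -2 + I)
-26 + P(10)*f(-8, -7) = -26 + (-5*10²)*(-2 + I) = -26 + (-5*100)*(-2 + I) = -26 - 500*(-2 + I) = -26 + (1000 - 500*I) = 974 - 500*I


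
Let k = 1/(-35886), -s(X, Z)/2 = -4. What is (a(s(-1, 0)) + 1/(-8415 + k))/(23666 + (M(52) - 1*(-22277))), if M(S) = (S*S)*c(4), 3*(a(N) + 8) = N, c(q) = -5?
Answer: -4831798714/29373359832879 ≈ -0.00016450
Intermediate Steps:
s(X, Z) = 8 (s(X, Z) = -2*(-4) = 8)
a(N) = -8 + N/3
k = -1/35886 ≈ -2.7866e-5
M(S) = -5*S² (M(S) = (S*S)*(-5) = S²*(-5) = -5*S²)
(a(s(-1, 0)) + 1/(-8415 + k))/(23666 + (M(52) - 1*(-22277))) = ((-8 + (⅓)*8) + 1/(-8415 - 1/35886))/(23666 + (-5*52² - 1*(-22277))) = ((-8 + 8/3) + 1/(-301980691/35886))/(23666 + (-5*2704 + 22277)) = (-16/3 - 35886/301980691)/(23666 + (-13520 + 22277)) = -4831798714/(905942073*(23666 + 8757)) = -4831798714/905942073/32423 = -4831798714/905942073*1/32423 = -4831798714/29373359832879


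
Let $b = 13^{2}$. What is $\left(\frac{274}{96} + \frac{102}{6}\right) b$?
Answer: $\frac{161057}{48} \approx 3355.4$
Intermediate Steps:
$b = 169$
$\left(\frac{274}{96} + \frac{102}{6}\right) b = \left(\frac{274}{96} + \frac{102}{6}\right) 169 = \left(274 \cdot \frac{1}{96} + 102 \cdot \frac{1}{6}\right) 169 = \left(\frac{137}{48} + 17\right) 169 = \frac{953}{48} \cdot 169 = \frac{161057}{48}$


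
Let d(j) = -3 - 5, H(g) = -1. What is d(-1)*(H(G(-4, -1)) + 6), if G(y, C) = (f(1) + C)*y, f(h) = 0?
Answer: -40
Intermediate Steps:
G(y, C) = C*y (G(y, C) = (0 + C)*y = C*y)
d(j) = -8
d(-1)*(H(G(-4, -1)) + 6) = -8*(-1 + 6) = -8*5 = -40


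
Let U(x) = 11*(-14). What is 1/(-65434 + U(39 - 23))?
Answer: -1/65588 ≈ -1.5247e-5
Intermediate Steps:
U(x) = -154
1/(-65434 + U(39 - 23)) = 1/(-65434 - 154) = 1/(-65588) = -1/65588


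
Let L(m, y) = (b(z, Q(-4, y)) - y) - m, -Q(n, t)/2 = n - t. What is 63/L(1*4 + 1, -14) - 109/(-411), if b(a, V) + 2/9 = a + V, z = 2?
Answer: -223990/34113 ≈ -6.5661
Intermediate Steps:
Q(n, t) = -2*n + 2*t (Q(n, t) = -2*(n - t) = -2*n + 2*t)
b(a, V) = -2/9 + V + a (b(a, V) = -2/9 + (a + V) = -2/9 + (V + a) = -2/9 + V + a)
L(m, y) = 88/9 + y - m (L(m, y) = ((-2/9 + (-2*(-4) + 2*y) + 2) - y) - m = ((-2/9 + (8 + 2*y) + 2) - y) - m = ((88/9 + 2*y) - y) - m = (88/9 + y) - m = 88/9 + y - m)
63/L(1*4 + 1, -14) - 109/(-411) = 63/(88/9 - 14 - (1*4 + 1)) - 109/(-411) = 63/(88/9 - 14 - (4 + 1)) - 109*(-1/411) = 63/(88/9 - 14 - 1*5) + 109/411 = 63/(88/9 - 14 - 5) + 109/411 = 63/(-83/9) + 109/411 = 63*(-9/83) + 109/411 = -567/83 + 109/411 = -223990/34113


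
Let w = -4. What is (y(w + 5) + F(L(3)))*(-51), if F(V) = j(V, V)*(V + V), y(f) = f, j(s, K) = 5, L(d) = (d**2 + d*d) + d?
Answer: -10761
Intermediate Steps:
L(d) = d + 2*d**2 (L(d) = (d**2 + d**2) + d = 2*d**2 + d = d + 2*d**2)
F(V) = 10*V (F(V) = 5*(V + V) = 5*(2*V) = 10*V)
(y(w + 5) + F(L(3)))*(-51) = ((-4 + 5) + 10*(3*(1 + 2*3)))*(-51) = (1 + 10*(3*(1 + 6)))*(-51) = (1 + 10*(3*7))*(-51) = (1 + 10*21)*(-51) = (1 + 210)*(-51) = 211*(-51) = -10761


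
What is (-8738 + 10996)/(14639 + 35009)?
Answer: 1129/24824 ≈ 0.045480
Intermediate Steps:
(-8738 + 10996)/(14639 + 35009) = 2258/49648 = 2258*(1/49648) = 1129/24824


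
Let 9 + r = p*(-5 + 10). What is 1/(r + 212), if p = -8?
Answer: 1/163 ≈ 0.0061350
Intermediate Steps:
r = -49 (r = -9 - 8*(-5 + 10) = -9 - 8*5 = -9 - 40 = -49)
1/(r + 212) = 1/(-49 + 212) = 1/163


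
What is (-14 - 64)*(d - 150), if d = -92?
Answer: 18876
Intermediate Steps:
(-14 - 64)*(d - 150) = (-14 - 64)*(-92 - 150) = -78*(-242) = 18876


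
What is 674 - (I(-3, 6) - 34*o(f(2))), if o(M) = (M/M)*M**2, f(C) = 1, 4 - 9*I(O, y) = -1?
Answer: 6367/9 ≈ 707.44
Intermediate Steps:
I(O, y) = 5/9 (I(O, y) = 4/9 - 1/9*(-1) = 4/9 + 1/9 = 5/9)
o(M) = M**2 (o(M) = 1*M**2 = M**2)
674 - (I(-3, 6) - 34*o(f(2))) = 674 - (5/9 - 34*1**2) = 674 - (5/9 - 34*1) = 674 - (5/9 - 34) = 674 - 1*(-301/9) = 674 + 301/9 = 6367/9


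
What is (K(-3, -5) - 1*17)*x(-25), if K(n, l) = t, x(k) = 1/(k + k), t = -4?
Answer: 21/50 ≈ 0.42000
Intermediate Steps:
x(k) = 1/(2*k)
K(n, l) = -4
(K(-3, -5) - 1*17)*x(-25) = (-4 - 1*17)*((1/2)/(-25)) = (-4 - 17)*((1/2)*(-1/25)) = -21*(-1/50) = 21/50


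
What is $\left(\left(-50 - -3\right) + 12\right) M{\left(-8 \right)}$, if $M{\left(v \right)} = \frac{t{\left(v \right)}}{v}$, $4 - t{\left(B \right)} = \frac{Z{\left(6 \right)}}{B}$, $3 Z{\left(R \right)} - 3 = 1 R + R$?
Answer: $\frac{1295}{64} \approx 20.234$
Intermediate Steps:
$Z{\left(R \right)} = 1 + \frac{2 R}{3}$ ($Z{\left(R \right)} = 1 + \frac{1 R + R}{3} = 1 + \frac{R + R}{3} = 1 + \frac{2 R}{3}$)
$t{\left(B \right)} = 4 - \frac{5}{B}$ ($t{\left(B \right)} = 4 - \frac{1 + \frac{2}{3} \cdot 6}{B} = 4 - \frac{1 + 4}{B} = 4 - \frac{5}{B}$)
$M{\left(v \right)} = \frac{4 - \frac{5}{v}}{v}$
$\left(\left(-50 - -3\right) + 12\right) M{\left(-8 \right)} = \left(\left(-50 - -3\right) + 12\right) \frac{-5 + 4 \left(-8\right)}{64} = \left(\left(-50 + 3\right) + 12\right) \frac{-5 - 32}{64} = \left(-47 + 12\right) \frac{1}{64} \left(-37\right) = \left(-35\right) \left(- \frac{37}{64}\right) = \frac{1295}{64}$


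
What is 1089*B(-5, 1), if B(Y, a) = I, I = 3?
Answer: 3267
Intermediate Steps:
B(Y, a) = 3
1089*B(-5, 1) = 1089*3 = 3267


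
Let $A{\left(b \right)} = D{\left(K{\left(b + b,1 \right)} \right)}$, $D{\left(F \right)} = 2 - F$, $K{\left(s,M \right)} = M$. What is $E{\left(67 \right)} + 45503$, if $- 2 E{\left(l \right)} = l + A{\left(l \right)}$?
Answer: $45469$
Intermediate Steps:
$A{\left(b \right)} = 1$ ($A{\left(b \right)} = 2 - 1 = 1$)
$E{\left(l \right)} = - \frac{1}{2} - \frac{l}{2}$ ($E{\left(l \right)} = - \frac{l + 1}{2} = - \frac{1 + l}{2} = - \frac{1}{2} - \frac{l}{2}$)
$E{\left(67 \right)} + 45503 = \left(- \frac{1}{2} - \frac{67}{2}\right) + 45503 = -34 + 45503 = 45469$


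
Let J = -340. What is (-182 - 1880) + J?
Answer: -2402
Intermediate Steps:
(-182 - 1880) + J = (-182 - 1880) - 340 = -2062 - 340 = -2402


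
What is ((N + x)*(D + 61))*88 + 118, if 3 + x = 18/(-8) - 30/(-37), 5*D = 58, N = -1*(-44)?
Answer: 9355972/37 ≈ 2.5286e+5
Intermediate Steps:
N = 44
D = 58/5 (D = (⅕)*58 = 58/5 ≈ 11.600)
x = -657/148 (x = -3 + (18/(-8) - 30/(-37)) = -3 + (18*(-⅛) - 30*(-1/37)) = -3 + (-9/4 + 30/37) = -3 - 213/148 = -657/148 ≈ -4.4392)
((N + x)*(D + 61))*88 + 118 = ((44 - 657/148)*(58/5 + 61))*88 + 118 = ((5855/148)*(363/5))*88 + 118 = (425073/148)*88 + 118 = 9351606/37 + 118 = 9355972/37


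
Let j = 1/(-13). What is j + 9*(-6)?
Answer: -703/13 ≈ -54.077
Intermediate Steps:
j = -1/13 ≈ -0.076923
j + 9*(-6) = -1/13 + 9*(-6) = -1/13 - 54 = -703/13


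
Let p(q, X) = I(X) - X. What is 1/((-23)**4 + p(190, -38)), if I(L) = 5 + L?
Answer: 1/279846 ≈ 3.5734e-6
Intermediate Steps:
p(q, X) = 5 (p(q, X) = (5 + X) - X = 5)
1/((-23)**4 + p(190, -38)) = 1/((-23)**4 + 5) = 1/(279841 + 5) = 1/279846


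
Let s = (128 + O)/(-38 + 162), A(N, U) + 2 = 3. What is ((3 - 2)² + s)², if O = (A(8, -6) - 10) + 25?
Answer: 4489/961 ≈ 4.6712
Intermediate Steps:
A(N, U) = 1 (A(N, U) = -2 + 3 = 1)
O = 16 (O = (1 - 10) + 25 = -9 + 25 = 16)
s = 36/31 (s = (128 + 16)/(-38 + 162) = 144/124 = 144*(1/124) = 36/31 ≈ 1.1613)
((3 - 2)² + s)² = ((3 - 2)² + 36/31)² = (1² + 36/31)² = (1 + 36/31)² = (67/31)² = 4489/961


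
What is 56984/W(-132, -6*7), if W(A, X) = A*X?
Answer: 7123/693 ≈ 10.279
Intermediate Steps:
56984/W(-132, -6*7) = 56984/((-(-792)*7)) = 56984/((-132*(-42))) = 56984/5544 = 56984*(1/5544) = 7123/693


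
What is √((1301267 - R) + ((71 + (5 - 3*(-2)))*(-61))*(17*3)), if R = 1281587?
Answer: 3*I*√26158 ≈ 485.2*I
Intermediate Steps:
√((1301267 - R) + ((71 + (5 - 3*(-2)))*(-61))*(17*3)) = √((1301267 - 1*1281587) + ((71 + (5 - 3*(-2)))*(-61))*(17*3)) = √((1301267 - 1281587) + ((71 + (5 + 6))*(-61))*51) = √(19680 + ((71 + 11)*(-61))*51) = √(19680 + (82*(-61))*51) = √(19680 - 5002*51) = √(19680 - 255102) = √(-235422) = 3*I*√26158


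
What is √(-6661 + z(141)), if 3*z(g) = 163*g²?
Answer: 2*√268385 ≈ 1036.1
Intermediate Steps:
z(g) = 163*g²/3 (z(g) = (163*g²)/3 = 163*g²/3)
√(-6661 + z(141)) = √(-6661 + (163/3)*141²) = √(-6661 + (163/3)*19881) = √(-6661 + 1080201) = √1073540 = 2*√268385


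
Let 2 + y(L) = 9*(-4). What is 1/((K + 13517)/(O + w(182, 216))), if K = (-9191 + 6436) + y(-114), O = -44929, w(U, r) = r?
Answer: -44713/10724 ≈ -4.1694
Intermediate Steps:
y(L) = -38 (y(L) = -2 + 9*(-4) = -2 - 36 = -38)
K = -2793 (K = (-9191 + 6436) - 38 = -2755 - 38 = -2793)
1/((K + 13517)/(O + w(182, 216))) = 1/((-2793 + 13517)/(-44929 + 216)) = 1/(10724/(-44713)) = 1/(10724*(-1/44713)) = 1/(-10724/44713) = -44713/10724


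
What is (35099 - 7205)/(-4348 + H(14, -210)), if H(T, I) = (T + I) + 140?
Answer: -4649/734 ≈ -6.3338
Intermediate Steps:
H(T, I) = 140 + I + T (H(T, I) = (I + T) + 140 = 140 + I + T)
(35099 - 7205)/(-4348 + H(14, -210)) = (35099 - 7205)/(-4348 + (140 - 210 + 14)) = 27894/(-4348 - 56) = 27894/(-4404) = 27894*(-1/4404) = -4649/734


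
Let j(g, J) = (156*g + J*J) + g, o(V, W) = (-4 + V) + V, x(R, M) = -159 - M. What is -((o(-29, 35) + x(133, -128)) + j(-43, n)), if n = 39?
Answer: 5323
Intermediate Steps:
o(V, W) = -4 + 2*V
j(g, J) = J**2 + 157*g (j(g, J) = (156*g + J**2) + g = (J**2 + 156*g) + g = J**2 + 157*g)
-((o(-29, 35) + x(133, -128)) + j(-43, n)) = -(((-4 + 2*(-29)) + (-159 - 1*(-128))) + (39**2 + 157*(-43))) = -(((-4 - 58) + (-159 + 128)) + (1521 - 6751)) = -((-62 - 31) - 5230) = -(-93 - 5230) = -1*(-5323) = 5323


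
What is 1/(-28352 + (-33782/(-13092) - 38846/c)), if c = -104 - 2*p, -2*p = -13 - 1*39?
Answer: -14183/398548070 ≈ -3.5587e-5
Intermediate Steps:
p = 26 (p = -(-13 - 1*39)/2 = -(-13 - 39)/2 = -½*(-52) = 26)
c = -156 (c = -104 - 2*26 = -104 - 52 = -156)
1/(-28352 + (-33782/(-13092) - 38846/c)) = 1/(-28352 + (-33782/(-13092) - 38846/(-156))) = 1/(-28352 + (-33782*(-1/13092) - 38846*(-1/156))) = 1/(-28352 + (16891/6546 + 19423/78)) = 1/(-28352 + 3568346/14183) = 1/(-398548070/14183) = -14183/398548070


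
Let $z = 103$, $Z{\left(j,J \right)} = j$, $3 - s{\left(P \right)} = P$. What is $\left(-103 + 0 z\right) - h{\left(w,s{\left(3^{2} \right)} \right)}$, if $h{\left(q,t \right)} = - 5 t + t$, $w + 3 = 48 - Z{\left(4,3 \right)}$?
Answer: $-127$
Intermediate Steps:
$s{\left(P \right)} = 3 - P$
$w = 41$ ($w = -3 + \left(48 - 4\right) = -3 + 44 = 41$)
$h{\left(q,t \right)} = - 4 t$
$\left(-103 + 0 z\right) - h{\left(w,s{\left(3^{2} \right)} \right)} = \left(-103 + 0 \cdot 103\right) - - 4 \left(3 - 3^{2}\right) = \left(-103 + 0\right) - - 4 \left(3 - 9\right) = -103 - - 4 \left(3 - 9\right) = -103 - \left(-4\right) \left(-6\right) = -103 - 24 = -127$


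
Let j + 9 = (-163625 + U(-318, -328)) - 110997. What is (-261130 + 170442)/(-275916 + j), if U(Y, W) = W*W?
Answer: 90688/442963 ≈ 0.20473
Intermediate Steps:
U(Y, W) = W²
j = -167047 (j = -9 + ((-163625 + (-328)²) - 110997) = -9 + ((-163625 + 107584) - 110997) = -9 + (-56041 - 110997) = -9 - 167038 = -167047)
(-261130 + 170442)/(-275916 + j) = (-261130 + 170442)/(-275916 - 167047) = -90688/(-442963) = -90688*(-1/442963) = 90688/442963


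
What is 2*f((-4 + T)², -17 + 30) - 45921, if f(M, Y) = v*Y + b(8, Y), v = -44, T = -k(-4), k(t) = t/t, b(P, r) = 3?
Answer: -47059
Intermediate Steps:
k(t) = 1
T = -1 (T = -1*1 = -1)
f(M, Y) = 3 - 44*Y (f(M, Y) = -44*Y + 3 = 3 - 44*Y)
2*f((-4 + T)², -17 + 30) - 45921 = 2*(3 - 44*(-17 + 30)) - 45921 = 2*(3 - 44*13) - 45921 = 2*(3 - 572) - 45921 = 2*(-569) - 45921 = -1138 - 45921 = -47059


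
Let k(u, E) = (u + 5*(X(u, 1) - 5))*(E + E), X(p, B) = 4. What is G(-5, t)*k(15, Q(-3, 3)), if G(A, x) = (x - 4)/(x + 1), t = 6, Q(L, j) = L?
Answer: -120/7 ≈ -17.143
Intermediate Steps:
G(A, x) = (-4 + x)/(1 + x)
k(u, E) = 2*E*(-5 + u) (k(u, E) = (u + 5*(4 - 5))*(E + E) = (u + 5*(-1))*(2*E) = (u - 5)*(2*E) = (-5 + u)*(2*E) = 2*E*(-5 + u))
G(-5, t)*k(15, Q(-3, 3)) = ((-4 + 6)/(1 + 6))*(2*(-3)*(-5 + 15)) = (2/7)*(2*(-3)*10) = ((⅐)*2)*(-60) = (2/7)*(-60) = -120/7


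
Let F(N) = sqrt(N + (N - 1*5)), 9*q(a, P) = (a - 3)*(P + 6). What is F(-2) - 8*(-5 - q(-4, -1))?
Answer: 80/9 + 3*I ≈ 8.8889 + 3.0*I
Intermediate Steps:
q(a, P) = (-3 + a)*(6 + P)/9 (q(a, P) = ((a - 3)*(P + 6))/9 = ((-3 + a)*(6 + P))/9 = (-3 + a)*(6 + P)/9)
F(N) = sqrt(-5 + 2*N) (F(N) = sqrt(N + (N - 5)) = sqrt(N + (-5 + N)) = sqrt(-5 + 2*N))
F(-2) - 8*(-5 - q(-4, -1)) = sqrt(-5 + 2*(-2)) - 8*(-5 - (-2 - 1/3*(-1) + (2/3)*(-4) + (1/9)*(-1)*(-4))) = sqrt(-5 - 4) - 8*(-5 - (-2 + 1/3 - 8/3 + 4/9)) = sqrt(-9) - 8*(-5 - 1*(-35/9)) = 3*I - 8*(-5 + 35/9) = 3*I - 8*(-10/9) = 3*I + 80/9 = 80/9 + 3*I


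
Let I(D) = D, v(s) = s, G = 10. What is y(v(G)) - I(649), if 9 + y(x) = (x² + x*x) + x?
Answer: -448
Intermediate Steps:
y(x) = -9 + x + 2*x² (y(x) = -9 + ((x² + x*x) + x) = -9 + ((x² + x²) + x) = -9 + (2*x² + x) = -9 + (x + 2*x²) = -9 + x + 2*x²)
y(v(G)) - I(649) = (-9 + 10 + 2*10²) - 1*649 = (-9 + 10 + 2*100) - 649 = (-9 + 10 + 200) - 649 = 201 - 649 = -448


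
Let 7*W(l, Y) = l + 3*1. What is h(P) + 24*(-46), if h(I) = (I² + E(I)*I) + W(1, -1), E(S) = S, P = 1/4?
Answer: -61785/56 ≈ -1103.3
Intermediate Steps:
P = ¼ ≈ 0.25000
W(l, Y) = 3/7 + l/7 (W(l, Y) = (l + 3*1)/7 = (l + 3)/7 = (3 + l)/7 = 3/7 + l/7)
h(I) = 4/7 + 2*I² (h(I) = (I² + I*I) + (3/7 + (⅐)*1) = (I² + I²) + (3/7 + ⅐) = 2*I² + 4/7 = 4/7 + 2*I²)
h(P) + 24*(-46) = (4/7 + 2*(¼)²) + 24*(-46) = (4/7 + 2*(1/16)) - 1104 = (4/7 + ⅛) - 1104 = 39/56 - 1104 = -61785/56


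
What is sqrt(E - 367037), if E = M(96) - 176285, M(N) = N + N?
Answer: I*sqrt(543130) ≈ 736.97*I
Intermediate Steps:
M(N) = 2*N
E = -176093 (E = 2*96 - 176285 = 192 - 176285 = -176093)
sqrt(E - 367037) = sqrt(-176093 - 367037) = sqrt(-543130) = I*sqrt(543130)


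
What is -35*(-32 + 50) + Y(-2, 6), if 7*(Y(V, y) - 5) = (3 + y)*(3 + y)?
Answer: -4294/7 ≈ -613.43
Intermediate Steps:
Y(V, y) = 5 + (3 + y)**2/7 (Y(V, y) = 5 + ((3 + y)*(3 + y))/7 = 5 + (3 + y)**2/7)
-35*(-32 + 50) + Y(-2, 6) = -35*(-32 + 50) + (5 + (3 + 6)**2/7) = -35*18 + (5 + (1/7)*9**2) = -630 + (5 + (1/7)*81) = -630 + (5 + 81/7) = -630 + 116/7 = -4294/7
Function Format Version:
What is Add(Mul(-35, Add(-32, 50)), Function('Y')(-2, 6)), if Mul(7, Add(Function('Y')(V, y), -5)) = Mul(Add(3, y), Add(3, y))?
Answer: Rational(-4294, 7) ≈ -613.43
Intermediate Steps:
Function('Y')(V, y) = Add(5, Mul(Rational(1, 7), Pow(Add(3, y), 2))) (Function('Y')(V, y) = Add(5, Mul(Rational(1, 7), Mul(Add(3, y), Add(3, y)))) = Add(5, Mul(Rational(1, 7), Pow(Add(3, y), 2))))
Add(Mul(-35, Add(-32, 50)), Function('Y')(-2, 6)) = Add(Mul(-35, Add(-32, 50)), Add(5, Mul(Rational(1, 7), Pow(Add(3, 6), 2)))) = Add(Mul(-35, 18), Add(5, Mul(Rational(1, 7), Pow(9, 2)))) = Add(-630, Add(5, Mul(Rational(1, 7), 81))) = Add(-630, Add(5, Rational(81, 7))) = Add(-630, Rational(116, 7)) = Rational(-4294, 7)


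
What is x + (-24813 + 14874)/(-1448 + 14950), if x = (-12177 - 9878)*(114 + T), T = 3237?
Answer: -997882940049/13502 ≈ -7.3906e+7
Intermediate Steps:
x = -73906305 (x = (-12177 - 9878)*(114 + 3237) = -22055*3351 = -73906305)
x + (-24813 + 14874)/(-1448 + 14950) = -73906305 + (-24813 + 14874)/(-1448 + 14950) = -73906305 - 9939/13502 = -997882940049/13502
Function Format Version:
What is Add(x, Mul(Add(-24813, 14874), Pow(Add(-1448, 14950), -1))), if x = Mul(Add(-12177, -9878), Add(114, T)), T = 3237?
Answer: Rational(-997882940049, 13502) ≈ -7.3906e+7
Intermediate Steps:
x = -73906305 (x = Mul(Add(-12177, -9878), Add(114, 3237)) = Mul(-22055, 3351) = -73906305)
Add(x, Mul(Add(-24813, 14874), Pow(Add(-1448, 14950), -1))) = Add(-73906305, Mul(Add(-24813, 14874), Pow(Add(-1448, 14950), -1))) = Add(-73906305, Mul(-9939, Pow(13502, -1))) = Add(-73906305, Mul(-9939, Rational(1, 13502))) = Add(-73906305, Rational(-9939, 13502)) = Rational(-997882940049, 13502)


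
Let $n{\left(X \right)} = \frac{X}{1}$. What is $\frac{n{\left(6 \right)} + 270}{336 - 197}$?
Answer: $\frac{276}{139} \approx 1.9856$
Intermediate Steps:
$n{\left(X \right)} = X$ ($n{\left(X \right)} = X 1 = X$)
$\frac{n{\left(6 \right)} + 270}{336 - 197} = \frac{6 + 270}{336 - 197} = \frac{276}{139}$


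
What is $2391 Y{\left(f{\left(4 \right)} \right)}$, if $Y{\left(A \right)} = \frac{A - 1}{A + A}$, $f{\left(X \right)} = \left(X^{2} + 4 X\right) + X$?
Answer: $\frac{27895}{24} \approx 1162.3$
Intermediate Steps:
$f{\left(X \right)} = X^{2} + 5 X$
$Y{\left(A \right)} = \frac{-1 + A}{2 A}$
$2391 Y{\left(f{\left(4 \right)} \right)} = 2391 \frac{-1 + 4 \left(5 + 4\right)}{2 \cdot 4 \left(5 + 4\right)} = 2391 \frac{-1 + 4 \cdot 9}{2 \cdot 4 \cdot 9} = 2391 \frac{-1 + 36}{2 \cdot 36} = 2391 \cdot \frac{1}{2} \cdot \frac{1}{36} \cdot 35 = 2391 \cdot \frac{35}{72} = \frac{27895}{24}$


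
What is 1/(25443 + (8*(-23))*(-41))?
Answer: 1/32987 ≈ 3.0315e-5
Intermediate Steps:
1/(25443 + (8*(-23))*(-41)) = 1/(25443 - 184*(-41)) = 1/(25443 + 7544) = 1/32987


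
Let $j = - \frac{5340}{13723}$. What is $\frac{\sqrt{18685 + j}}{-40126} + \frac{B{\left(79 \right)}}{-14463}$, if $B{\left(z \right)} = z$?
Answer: $- \frac{79}{14463} - \frac{7 \sqrt{71810194705}}{550649098} \approx -0.0088688$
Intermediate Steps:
$j = - \frac{5340}{13723}$ ($j = \left(-5340\right) \frac{1}{13723} = - \frac{5340}{13723} \approx -0.38913$)
$\frac{\sqrt{18685 + j}}{-40126} + \frac{B{\left(79 \right)}}{-14463} = \frac{\sqrt{18685 - \frac{5340}{13723}}}{-40126} + \frac{79}{-14463} = \sqrt{\frac{256408915}{13723}} \left(- \frac{1}{40126}\right) + 79 \left(- \frac{1}{14463}\right) = \frac{7 \sqrt{71810194705}}{13723} \left(- \frac{1}{40126}\right) - \frac{79}{14463} = - \frac{7 \sqrt{71810194705}}{550649098} - \frac{79}{14463} = - \frac{79}{14463} - \frac{7 \sqrt{71810194705}}{550649098}$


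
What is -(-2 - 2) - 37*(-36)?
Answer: 1336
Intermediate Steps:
-(-2 - 2) - 37*(-36) = -1*(-4) + 1332 = 4 + 1332 = 1336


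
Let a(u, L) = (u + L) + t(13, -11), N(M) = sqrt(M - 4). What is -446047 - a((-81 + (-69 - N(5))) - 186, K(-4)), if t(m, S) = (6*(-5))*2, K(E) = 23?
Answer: -445673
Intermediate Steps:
t(m, S) = -60 (t(m, S) = -30*2 = -60)
N(M) = sqrt(-4 + M)
a(u, L) = -60 + L + u (a(u, L) = (u + L) - 60 = (L + u) - 60 = -60 + L + u)
-446047 - a((-81 + (-69 - N(5))) - 186, K(-4)) = -446047 - (-60 + 23 + ((-81 + (-69 - sqrt(-4 + 5))) - 186)) = -446047 - (-60 + 23 + ((-81 + (-69 - sqrt(1))) - 186)) = -446047 - (-60 + 23 + ((-81 + (-69 - 1*1)) - 186)) = -446047 - (-60 + 23 + ((-81 + (-69 - 1)) - 186)) = -446047 - (-60 + 23 + ((-81 - 70) - 186)) = -446047 - (-60 + 23 + (-151 - 186)) = -446047 - (-60 + 23 - 337) = -446047 - 1*(-374) = -446047 + 374 = -445673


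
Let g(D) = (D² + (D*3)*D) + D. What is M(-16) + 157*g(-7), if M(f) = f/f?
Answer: 29674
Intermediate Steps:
M(f) = 1
g(D) = D + 4*D² (g(D) = (D² + (3*D)*D) + D = (D² + 3*D²) + D = 4*D² + D = D + 4*D²)
M(-16) + 157*g(-7) = 1 + 157*(-7*(1 + 4*(-7))) = 1 + 157*(-7*(1 - 28)) = 1 + 157*(-7*(-27)) = 1 + 157*189 = 1 + 29673 = 29674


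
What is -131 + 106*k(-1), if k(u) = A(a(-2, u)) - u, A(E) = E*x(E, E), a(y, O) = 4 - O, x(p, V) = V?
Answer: 2625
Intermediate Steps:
A(E) = E² (A(E) = E*E = E²)
k(u) = (4 - u)² - u
-131 + 106*k(-1) = -131 + 106*((-4 - 1)² - 1*(-1)) = -131 + 106*((-5)² + 1) = -131 + 106*(25 + 1) = -131 + 106*26 = -131 + 2756 = 2625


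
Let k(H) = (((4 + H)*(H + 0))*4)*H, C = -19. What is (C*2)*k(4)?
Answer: -19456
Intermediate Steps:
k(H) = 4*H²*(4 + H) (k(H) = (((4 + H)*H)*4)*H = ((H*(4 + H))*4)*H = (4*H*(4 + H))*H = 4*H²*(4 + H))
(C*2)*k(4) = (-19*2)*(4*4²*(4 + 4)) = -152*16*8 = -38*512 = -19456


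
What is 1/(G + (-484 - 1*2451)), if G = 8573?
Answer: 1/5638 ≈ 0.00017737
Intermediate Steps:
1/(G + (-484 - 1*2451)) = 1/(8573 + (-484 - 1*2451)) = 1/(8573 + (-484 - 2451)) = 1/(8573 - 2935) = 1/5638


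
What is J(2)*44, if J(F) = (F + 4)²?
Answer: 1584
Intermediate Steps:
J(F) = (4 + F)²
J(2)*44 = (4 + 2)²*44 = 6²*44 = 36*44 = 1584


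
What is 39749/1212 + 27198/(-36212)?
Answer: 351606703/10972236 ≈ 32.045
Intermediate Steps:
39749/1212 + 27198/(-36212) = 39749*(1/1212) + 27198*(-1/36212) = 39749/1212 - 13599/18106 = 351606703/10972236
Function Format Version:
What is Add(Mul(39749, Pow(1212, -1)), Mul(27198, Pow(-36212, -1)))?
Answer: Rational(351606703, 10972236) ≈ 32.045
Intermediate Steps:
Add(Mul(39749, Pow(1212, -1)), Mul(27198, Pow(-36212, -1))) = Add(Mul(39749, Rational(1, 1212)), Mul(27198, Rational(-1, 36212))) = Add(Rational(39749, 1212), Rational(-13599, 18106)) = Rational(351606703, 10972236)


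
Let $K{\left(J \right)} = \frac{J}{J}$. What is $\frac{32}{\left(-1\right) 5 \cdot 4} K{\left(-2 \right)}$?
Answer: $- \frac{8}{5} \approx -1.6$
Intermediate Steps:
$K{\left(J \right)} = 1$
$\frac{32}{\left(-1\right) 5 \cdot 4} K{\left(-2 \right)} = \frac{32}{\left(-1\right) 5 \cdot 4} \cdot 1 = \frac{32}{\left(-5\right) 4} \cdot 1 = \frac{32}{-20} \cdot 1 = 32 \left(- \frac{1}{20}\right) 1 = \left(- \frac{8}{5}\right) 1 = - \frac{8}{5}$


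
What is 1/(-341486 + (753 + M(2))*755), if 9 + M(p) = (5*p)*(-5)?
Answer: 1/182484 ≈ 5.4799e-6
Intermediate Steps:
M(p) = -9 - 25*p (M(p) = -9 + (5*p)*(-5) = -9 - 25*p)
1/(-341486 + (753 + M(2))*755) = 1/(-341486 + (753 + (-9 - 25*2))*755) = 1/(-341486 + (753 + (-9 - 50))*755) = 1/(-341486 + (753 - 59)*755) = 1/(-341486 + 694*755) = 1/(-341486 + 523970) = 1/182484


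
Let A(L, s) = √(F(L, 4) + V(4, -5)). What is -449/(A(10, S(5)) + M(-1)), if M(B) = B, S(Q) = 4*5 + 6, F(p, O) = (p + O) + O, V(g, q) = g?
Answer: 449/(1 - √22) ≈ -121.67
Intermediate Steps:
F(p, O) = p + 2*O (F(p, O) = (O + p) + O = p + 2*O)
S(Q) = 26 (S(Q) = 20 + 6 = 26)
A(L, s) = √(12 + L) (A(L, s) = √((L + 2*4) + 4) = √((L + 8) + 4) = √((8 + L) + 4) = √(12 + L))
-449/(A(10, S(5)) + M(-1)) = -449/(√(12 + 10) - 1) = -449/(√22 - 1) = -449/(-1 + √22)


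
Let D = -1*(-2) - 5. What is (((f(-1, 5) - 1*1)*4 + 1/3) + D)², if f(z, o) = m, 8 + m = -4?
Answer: 26896/9 ≈ 2988.4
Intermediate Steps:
m = -12 (m = -8 - 4 = -12)
f(z, o) = -12
D = -3 (D = 2 - 5 = -3)
(((f(-1, 5) - 1*1)*4 + 1/3) + D)² = (((-12 - 1*1)*4 + 1/3) - 3)² = (((-12 - 1)*4 + ⅓) - 3)² = ((-13*4 + ⅓) - 3)² = ((-52 + ⅓) - 3)² = (-155/3 - 3)² = (-164/3)² = 26896/9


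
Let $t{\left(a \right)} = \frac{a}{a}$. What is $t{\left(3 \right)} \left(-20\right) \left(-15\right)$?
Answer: $300$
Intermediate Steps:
$t{\left(a \right)} = 1$
$t{\left(3 \right)} \left(-20\right) \left(-15\right) = 1 \left(-20\right) \left(-15\right) = \left(-20\right) \left(-15\right) = 300$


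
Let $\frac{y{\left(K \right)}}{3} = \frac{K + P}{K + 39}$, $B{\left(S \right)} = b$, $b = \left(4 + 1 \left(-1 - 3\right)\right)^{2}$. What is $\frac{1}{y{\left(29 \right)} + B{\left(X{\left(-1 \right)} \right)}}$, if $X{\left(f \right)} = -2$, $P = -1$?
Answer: $\frac{17}{21} \approx 0.80952$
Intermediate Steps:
$b = 0$ ($b = \left(4 + 1 \left(-4\right)\right)^{2} = \left(4 - 4\right)^{2} = 0^{2} = 0$)
$B{\left(S \right)} = 0$
$y{\left(K \right)} = \frac{3 \left(-1 + K\right)}{39 + K}$ ($y{\left(K \right)} = 3 \frac{K - 1}{K + 39} = 3 \frac{-1 + K}{39 + K} = \frac{3 \left(-1 + K\right)}{39 + K}$)
$\frac{1}{y{\left(29 \right)} + B{\left(X{\left(-1 \right)} \right)}} = \frac{1}{\frac{3 \left(-1 + 29\right)}{39 + 29} + 0} = \frac{1}{3 \cdot \frac{1}{68} \cdot 28 + 0} = \frac{1}{\frac{21}{17} + 0} = \frac{1}{\frac{21}{17}} = \frac{17}{21}$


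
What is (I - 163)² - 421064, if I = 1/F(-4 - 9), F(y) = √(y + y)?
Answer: -10256871/26 + 163*I*√26/13 ≈ -3.945e+5 + 63.934*I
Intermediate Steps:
F(y) = √2*√y (F(y) = √(2*y) = √2*√y)
I = -I*√26/26 (I = 1/(√2*√(-4 - 9)) = 1/(√2*√(-13)) = 1/(√2*(I*√13)) = 1/(I*√26) = -I*√26/26 ≈ -0.19612*I)
(I - 163)² - 421064 = (-I*√26/26 - 163)² - 421064 = (-163 - I*√26/26)² - 421064 = -421064 + (-163 - I*√26/26)²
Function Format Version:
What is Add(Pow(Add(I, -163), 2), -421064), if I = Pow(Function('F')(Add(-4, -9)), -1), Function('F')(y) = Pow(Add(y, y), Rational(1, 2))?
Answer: Add(Rational(-10256871, 26), Mul(Rational(163, 13), I, Pow(26, Rational(1, 2)))) ≈ Add(-3.9450e+5, Mul(63.934, I))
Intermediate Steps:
Function('F')(y) = Mul(Pow(2, Rational(1, 2)), Pow(y, Rational(1, 2))) (Function('F')(y) = Pow(Mul(2, y), Rational(1, 2)) = Mul(Pow(2, Rational(1, 2)), Pow(y, Rational(1, 2))))
I = Mul(Rational(-1, 26), I, Pow(26, Rational(1, 2))) (I = Pow(Mul(Pow(2, Rational(1, 2)), Pow(Add(-4, -9), Rational(1, 2))), -1) = Pow(Mul(Pow(2, Rational(1, 2)), Pow(-13, Rational(1, 2))), -1) = Pow(Mul(Pow(2, Rational(1, 2)), Mul(I, Pow(13, Rational(1, 2)))), -1) = Pow(Mul(I, Pow(26, Rational(1, 2))), -1) = Mul(Rational(-1, 26), I, Pow(26, Rational(1, 2))) ≈ Mul(-0.19612, I))
Add(Pow(Add(I, -163), 2), -421064) = Add(Pow(Add(Mul(Rational(-1, 26), I, Pow(26, Rational(1, 2))), -163), 2), -421064) = Add(Pow(Add(-163, Mul(Rational(-1, 26), I, Pow(26, Rational(1, 2)))), 2), -421064) = Add(-421064, Pow(Add(-163, Mul(Rational(-1, 26), I, Pow(26, Rational(1, 2)))), 2))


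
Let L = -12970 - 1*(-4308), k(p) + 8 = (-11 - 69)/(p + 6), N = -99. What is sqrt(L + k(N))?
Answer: I*sqrt(74979390)/93 ≈ 93.108*I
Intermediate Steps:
k(p) = -8 - 80/(6 + p) (k(p) = -8 + (-11 - 69)/(p + 6) = -8 - 80/(6 + p))
L = -8662 (L = -12970 + 4308 = -8662)
sqrt(L + k(N)) = sqrt(-8662 + 8*(-16 - 1*(-99))/(6 - 99)) = sqrt(-8662 + 8*(-16 + 99)/(-93)) = sqrt(-8662 + 8*(-1/93)*83) = sqrt(-8662 - 664/93) = sqrt(-806230/93) = I*sqrt(74979390)/93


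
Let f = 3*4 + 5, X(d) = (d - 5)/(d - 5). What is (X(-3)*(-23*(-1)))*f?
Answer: 391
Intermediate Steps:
X(d) = 1 (X(d) = (-5 + d)/(-5 + d) = 1)
f = 17 (f = 12 + 5 = 17)
(X(-3)*(-23*(-1)))*f = (1*(-23*(-1)))*17 = (1*23)*17 = 23*17 = 391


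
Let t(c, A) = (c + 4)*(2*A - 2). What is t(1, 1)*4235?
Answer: 0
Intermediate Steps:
t(c, A) = (-2 + 2*A)*(4 + c) (t(c, A) = (4 + c)*(-2 + 2*A) = (-2 + 2*A)*(4 + c))
t(1, 1)*4235 = (-8 - 2*1 + 8*1 + 2*1*1)*4235 = (-8 - 2 + 8 + 2)*4235 = 0*4235 = 0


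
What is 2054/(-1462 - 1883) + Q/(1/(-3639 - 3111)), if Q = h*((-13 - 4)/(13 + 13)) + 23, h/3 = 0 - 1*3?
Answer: -8478347327/43485 ≈ -1.9497e+5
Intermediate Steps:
h = -9 (h = 3*(0 - 1*3) = 3*(0 - 3) = 3*(-3) = -9)
Q = 751/26 (Q = -9*(-13 - 4)/(13 + 13) + 23 = -(-153)/26 + 23 = -9*(-17/26) + 23 = 153/26 + 23 = 751/26 ≈ 28.885)
2054/(-1462 - 1883) + Q/(1/(-3639 - 3111)) = 2054/(-1462 - 1883) + 751/(26*(1/(-3639 - 3111))) = 2054/(-3345) + 751/(26*(1/(-6750))) = 2054*(-1/3345) + 751/(26*(-1/6750)) = -2054/3345 + (751/26)*(-6750) = -2054/3345 - 2534625/13 = -8478347327/43485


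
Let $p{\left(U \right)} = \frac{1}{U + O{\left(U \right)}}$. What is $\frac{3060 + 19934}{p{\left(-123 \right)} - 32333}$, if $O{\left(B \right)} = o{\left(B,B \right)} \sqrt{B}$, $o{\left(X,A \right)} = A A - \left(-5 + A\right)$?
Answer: $- \frac{21286495273331306574}{29931993201387865603} + \frac{350819458 i \sqrt{123}}{29931993201387865603} \approx -0.71116 + 1.2999 \cdot 10^{-10} i$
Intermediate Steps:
$o{\left(X,A \right)} = 5 + A^{2} - A$ ($o{\left(X,A \right)} = A^{2} - \left(-5 + A\right) = 5 + A^{2} - A$)
$O{\left(B \right)} = \sqrt{B} \left(5 + B^{2} - B\right)$ ($O{\left(B \right)} = \left(5 + B^{2} - B\right) \sqrt{B} = \sqrt{B} \left(5 + B^{2} - B\right)$)
$p{\left(U \right)} = \frac{1}{U + \sqrt{U} \left(5 + U^{2} - U\right)}$
$\frac{3060 + 19934}{p{\left(-123 \right)} - 32333} = \frac{3060 + 19934}{\frac{1}{-123 + \sqrt{-123} \left(5 + \left(-123\right)^{2} - -123\right)} - 32333} = \frac{22994}{\frac{1}{-123 + i \sqrt{123} \left(5 + 15129 + 123\right)} - 32333} = \frac{22994}{\frac{1}{-123 + i \sqrt{123} \cdot 15257} - 32333} = \frac{22994}{\frac{1}{-123 + 15257 i \sqrt{123}} - 32333} = \frac{22994}{-32333 + \frac{1}{-123 + 15257 i \sqrt{123}}}$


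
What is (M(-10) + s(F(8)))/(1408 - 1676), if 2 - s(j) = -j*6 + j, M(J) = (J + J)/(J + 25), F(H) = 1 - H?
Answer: 103/804 ≈ 0.12811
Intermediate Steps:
M(J) = 2*J/(25 + J) (M(J) = (2*J)/(25 + J) = 2*J/(25 + J))
s(j) = 2 + 5*j (s(j) = 2 - (-j*6 + j) = 2 - (-6*j + j) = 2 - (-5)*j = 2 + 5*j)
(M(-10) + s(F(8)))/(1408 - 1676) = (2*(-10)/(25 - 10) + (2 + 5*(1 - 1*8)))/(1408 - 1676) = (2*(-10)/15 + (2 + 5*(1 - 8)))/(-268) = (2*(-10)*(1/15) + (2 + 5*(-7)))*(-1/268) = (-4/3 + (2 - 35))*(-1/268) = (-4/3 - 33)*(-1/268) = -103/3*(-1/268) = 103/804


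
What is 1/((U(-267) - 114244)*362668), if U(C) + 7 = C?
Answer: -1/41532014024 ≈ -2.4078e-11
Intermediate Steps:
U(C) = -7 + C
1/((U(-267) - 114244)*362668) = 1/((-7 - 267) - 114244*362668) = (1/362668)/(-274 - 114244) = (1/362668)/(-114518) = -1/114518*1/362668 = -1/41532014024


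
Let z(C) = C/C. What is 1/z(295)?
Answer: 1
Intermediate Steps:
z(C) = 1
1/z(295) = 1/1 = 1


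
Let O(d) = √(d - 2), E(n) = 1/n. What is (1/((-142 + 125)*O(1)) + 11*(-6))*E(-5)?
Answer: 66/5 - I/85 ≈ 13.2 - 0.011765*I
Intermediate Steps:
O(d) = √(-2 + d)
(1/((-142 + 125)*O(1)) + 11*(-6))*E(-5) = (1/((-142 + 125)*(√(-2 + 1))) + 11*(-6))/(-5) = (1/((-17)*(√(-1))) - 66)*(-⅕) = (-(-I)/17 - 66)*(-⅕) = (-(-1)*I/17 - 66)*(-⅕) = (I/17 - 66)*(-⅕) = (-66 + I/17)*(-⅕) = 66/5 - I/85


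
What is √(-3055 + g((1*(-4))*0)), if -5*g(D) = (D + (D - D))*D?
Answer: I*√3055 ≈ 55.272*I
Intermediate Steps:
g(D) = -D²/5 (g(D) = -(D + (D - D))*D/5 = -(D + 0)*D/5 = -D*D/5 = -D²/5)
√(-3055 + g((1*(-4))*0)) = √(-3055 - ((1*(-4))*0)²/5) = √(-3055 - (-4*0)²/5) = √(-3055 - ⅕*0²) = √(-3055 - ⅕*0) = √(-3055 + 0) = √(-3055) = I*√3055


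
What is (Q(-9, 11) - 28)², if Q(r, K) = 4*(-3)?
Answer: 1600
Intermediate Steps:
Q(r, K) = -12
(Q(-9, 11) - 28)² = (-12 - 28)² = (-40)² = 1600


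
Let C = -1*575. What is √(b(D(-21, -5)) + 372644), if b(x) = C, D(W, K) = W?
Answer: 3*√41341 ≈ 609.97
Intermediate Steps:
C = -575
b(x) = -575
√(b(D(-21, -5)) + 372644) = √(-575 + 372644) = √372069 = 3*√41341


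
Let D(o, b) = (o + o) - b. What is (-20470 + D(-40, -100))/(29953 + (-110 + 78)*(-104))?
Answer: -20450/33281 ≈ -0.61446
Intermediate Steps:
D(o, b) = -b + 2*o (D(o, b) = 2*o - b = -b + 2*o)
(-20470 + D(-40, -100))/(29953 + (-110 + 78)*(-104)) = (-20470 + (-1*(-100) + 2*(-40)))/(29953 + (-110 + 78)*(-104)) = (-20470 + (100 - 80))/(29953 - 32*(-104)) = (-20470 + 20)/(29953 + 3328) = -20450/33281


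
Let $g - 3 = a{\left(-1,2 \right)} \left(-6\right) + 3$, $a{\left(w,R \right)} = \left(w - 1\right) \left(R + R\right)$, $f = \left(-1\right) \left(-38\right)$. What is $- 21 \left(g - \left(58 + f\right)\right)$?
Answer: $882$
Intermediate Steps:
$f = 38$
$a{\left(w,R \right)} = 2 R \left(-1 + w\right)$ ($a{\left(w,R \right)} = \left(-1 + w\right) 2 R = 2 R \left(-1 + w\right)$)
$g = 54$ ($g = 3 + \left(2 \cdot 2 \left(-1 - 1\right) \left(-6\right) + 3\right) = 3 + \left(2 \cdot 2 \left(-2\right) \left(-6\right) + 3\right) = 3 + \left(\left(-8\right) \left(-6\right) + 3\right) = 3 + \left(48 + 3\right) = 3 + 51 = 54$)
$- 21 \left(g - \left(58 + f\right)\right) = - 21 \left(54 - 96\right) = \left(-21\right) \left(-42\right) = 882$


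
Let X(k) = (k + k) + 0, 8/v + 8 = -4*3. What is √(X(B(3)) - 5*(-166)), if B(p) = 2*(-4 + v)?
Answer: √20310/5 ≈ 28.503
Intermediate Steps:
v = -⅖ (v = 8/(-8 - 4*3) = 8/(-8 - 12) = 8/(-20) = 8*(-1/20) = -⅖ ≈ -0.40000)
B(p) = -44/5 (B(p) = 2*(-4 - ⅖) = 2*(-22/5) = -44/5)
X(k) = 2*k (X(k) = 2*k + 0 = 2*k)
√(X(B(3)) - 5*(-166)) = √(2*(-44/5) - 5*(-166)) = √(-88/5 + 830) = √(4062/5) = √20310/5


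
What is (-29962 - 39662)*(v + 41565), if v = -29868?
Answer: -814391928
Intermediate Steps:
(-29962 - 39662)*(v + 41565) = (-29962 - 39662)*(-29868 + 41565) = -69624*11697 = -814391928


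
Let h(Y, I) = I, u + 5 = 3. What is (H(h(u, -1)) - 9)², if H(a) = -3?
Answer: 144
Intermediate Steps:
u = -2 (u = -5 + 3 = -2)
(H(h(u, -1)) - 9)² = (-3 - 9)² = (-12)² = 144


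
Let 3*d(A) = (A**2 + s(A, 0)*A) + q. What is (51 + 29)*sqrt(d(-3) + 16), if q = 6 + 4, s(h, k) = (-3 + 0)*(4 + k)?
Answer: 80*sqrt(309)/3 ≈ 468.76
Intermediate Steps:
s(h, k) = -12 - 3*k (s(h, k) = -3*(4 + k) = -12 - 3*k)
q = 10
d(A) = 10/3 - 4*A + A**2/3 (d(A) = ((A**2 + (-12 - 3*0)*A) + 10)/3 = ((A**2 + (-12 + 0)*A) + 10)/3 = ((A**2 - 12*A) + 10)/3 = (10 + A**2 - 12*A)/3 = 10/3 - 4*A + A**2/3)
(51 + 29)*sqrt(d(-3) + 16) = (51 + 29)*sqrt((10/3 - 4*(-3) + (1/3)*(-3)**2) + 16) = 80*sqrt((10/3 + 12 + (1/3)*9) + 16) = 80*sqrt((10/3 + 12 + 3) + 16) = 80*sqrt(55/3 + 16) = 80*sqrt(103/3) = 80*(sqrt(309)/3) = 80*sqrt(309)/3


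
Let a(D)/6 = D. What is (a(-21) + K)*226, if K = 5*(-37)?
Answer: -70286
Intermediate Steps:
K = -185
a(D) = 6*D
(a(-21) + K)*226 = (6*(-21) - 185)*226 = (-126 - 185)*226 = -311*226 = -70286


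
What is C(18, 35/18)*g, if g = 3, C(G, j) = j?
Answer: 35/6 ≈ 5.8333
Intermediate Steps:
C(18, 35/18)*g = (35/18)*3 = 35/6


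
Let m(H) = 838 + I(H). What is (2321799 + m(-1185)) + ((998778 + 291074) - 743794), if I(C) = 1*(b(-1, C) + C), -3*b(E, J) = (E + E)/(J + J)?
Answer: 10193998049/3555 ≈ 2.8675e+6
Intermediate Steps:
b(E, J) = -E/(3*J) (b(E, J) = -(E + E)/(3*(J + J)) = -2*E/(3*(2*J)) = -2*E*1/(2*J)/3 = -E/(3*J))
I(C) = C + 1/(3*C) (I(C) = 1*(-1/3*(-1)/C + C) = 1*(1/(3*C) + C) = 1*(C + 1/(3*C)) = C + 1/(3*C))
m(H) = 838 + H + 1/(3*H) (m(H) = 838 + (H + 1/(3*H)) = 838 + H + 1/(3*H))
(2321799 + m(-1185)) + ((998778 + 291074) - 743794) = (2321799 + (838 - 1185 + (1/3)/(-1185))) + ((998778 + 291074) - 743794) = (2321799 + (838 - 1185 + (1/3)*(-1/1185))) + (1289852 - 743794) = (2321799 + (838 - 1185 - 1/3555)) + 546058 = (2321799 - 1233586/3555) + 546058 = 8252761859/3555 + 546058 = 10193998049/3555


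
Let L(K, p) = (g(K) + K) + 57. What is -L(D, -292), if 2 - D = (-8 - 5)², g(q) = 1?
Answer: 109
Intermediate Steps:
D = -167 (D = 2 - (-8 - 5)² = 2 - 1*(-13)² = 2 - 1*169 = 2 - 169 = -167)
L(K, p) = 58 + K (L(K, p) = (1 + K) + 57 = 58 + K)
-L(D, -292) = -(58 - 167) = -1*(-109) = 109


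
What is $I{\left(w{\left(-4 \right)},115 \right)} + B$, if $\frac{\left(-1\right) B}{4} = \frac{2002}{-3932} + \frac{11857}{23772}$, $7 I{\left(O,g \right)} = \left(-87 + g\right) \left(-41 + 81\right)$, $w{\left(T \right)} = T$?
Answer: $\frac{934957495}{5841969} \approx 160.04$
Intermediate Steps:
$I{\left(O,g \right)} = - \frac{3480}{7} + \frac{40 g}{7}$ ($I{\left(O,g \right)} = \frac{\left(-87 + g\right) \left(-41 + 81\right)}{7} = \frac{\left(-87 + g\right) 40}{7} = \frac{-3480 + 40 g}{7} = - \frac{3480}{7} + \frac{40 g}{7}$)
$B = \frac{242455}{5841969}$ ($B = - 4 \left(\frac{2002}{-3932} + \frac{11857}{23772}\right) = - 4 \left(2002 \left(- \frac{1}{3932}\right) + 11857 \cdot \frac{1}{23772}\right) = - 4 \left(- \frac{1001}{1966} + \frac{11857}{23772}\right) = \left(-4\right) \left(- \frac{242455}{23367876}\right) = \frac{242455}{5841969} \approx 0.041502$)
$I{\left(w{\left(-4 \right)},115 \right)} + B = \left(- \frac{3480}{7} + \frac{40}{7} \cdot 115\right) + \frac{242455}{5841969} = \left(- \frac{3480}{7} + \frac{4600}{7}\right) + \frac{242455}{5841969} = 160 + \frac{242455}{5841969} = \frac{934957495}{5841969}$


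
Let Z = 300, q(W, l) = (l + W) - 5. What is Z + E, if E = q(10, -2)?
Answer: 303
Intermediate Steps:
q(W, l) = -5 + W + l (q(W, l) = (W + l) - 5 = -5 + W + l)
E = 3 (E = -5 + 10 - 2 = 3)
Z + E = 300 + 3 = 303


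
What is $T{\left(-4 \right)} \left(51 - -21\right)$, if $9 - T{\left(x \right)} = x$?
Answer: $936$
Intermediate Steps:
$T{\left(x \right)} = 9 - x$
$T{\left(-4 \right)} \left(51 - -21\right) = \left(9 - -4\right) \left(51 - -21\right) = \left(9 + 4\right) \left(51 + 21\right) = 13 \cdot 72 = 936$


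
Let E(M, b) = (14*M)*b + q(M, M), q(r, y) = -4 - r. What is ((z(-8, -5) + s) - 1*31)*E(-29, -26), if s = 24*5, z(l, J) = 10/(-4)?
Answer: 1830513/2 ≈ 9.1526e+5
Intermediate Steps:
z(l, J) = -5/2 (z(l, J) = 10*(-¼) = -5/2)
s = 120
E(M, b) = -4 - M + 14*M*b (E(M, b) = (14*M)*b + (-4 - M) = 14*M*b + (-4 - M) = -4 - M + 14*M*b)
((z(-8, -5) + s) - 1*31)*E(-29, -26) = ((-5/2 + 120) - 1*31)*(-4 - 1*(-29) + 14*(-29)*(-26)) = (235/2 - 31)*(-4 + 29 + 10556) = (173/2)*10581 = 1830513/2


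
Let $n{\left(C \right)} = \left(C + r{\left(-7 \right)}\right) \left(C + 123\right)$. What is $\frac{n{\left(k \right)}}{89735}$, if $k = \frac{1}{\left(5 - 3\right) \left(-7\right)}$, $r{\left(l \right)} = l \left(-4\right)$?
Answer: $\frac{672911}{17588060} \approx 0.03826$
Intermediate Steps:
$r{\left(l \right)} = - 4 l$
$k = - \frac{1}{14}$ ($k = \frac{1}{2 \left(-7\right)} = \frac{1}{-14} = - \frac{1}{14} \approx -0.071429$)
$n{\left(C \right)} = \left(28 + C\right) \left(123 + C\right)$ ($n{\left(C \right)} = \left(C - -28\right) \left(C + 123\right) = \left(C + 28\right) \left(123 + C\right) = \left(28 + C\right) \left(123 + C\right)$)
$\frac{n{\left(k \right)}}{89735} = \frac{3444 + \left(- \frac{1}{14}\right)^{2} + 151 \left(- \frac{1}{14}\right)}{89735} = \left(3444 + \frac{1}{196} - \frac{151}{14}\right) \frac{1}{89735} = \frac{672911}{196} \cdot \frac{1}{89735} = \frac{672911}{17588060}$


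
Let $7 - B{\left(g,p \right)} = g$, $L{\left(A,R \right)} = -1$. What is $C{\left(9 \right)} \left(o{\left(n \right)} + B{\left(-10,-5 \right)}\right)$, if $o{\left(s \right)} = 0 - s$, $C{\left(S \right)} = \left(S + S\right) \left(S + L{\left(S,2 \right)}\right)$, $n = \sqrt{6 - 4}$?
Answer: $2448 - 144 \sqrt{2} \approx 2244.4$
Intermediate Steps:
$B{\left(g,p \right)} = 7 - g$
$n = \sqrt{2} \approx 1.4142$
$C{\left(S \right)} = 2 S \left(-1 + S\right)$ ($C{\left(S \right)} = \left(S + S\right) \left(S - 1\right) = 2 S \left(-1 + S\right)$)
$o{\left(s \right)} = - s$
$C{\left(9 \right)} \left(o{\left(n \right)} + B{\left(-10,-5 \right)}\right) = 2 \cdot 9 \left(-1 + 9\right) \left(- \sqrt{2} + \left(7 - -10\right)\right) = 2 \cdot 9 \cdot 8 \left(- \sqrt{2} + \left(7 + 10\right)\right) = 144 \left(- \sqrt{2} + 17\right) = 144 \left(17 - \sqrt{2}\right) = 2448 - 144 \sqrt{2}$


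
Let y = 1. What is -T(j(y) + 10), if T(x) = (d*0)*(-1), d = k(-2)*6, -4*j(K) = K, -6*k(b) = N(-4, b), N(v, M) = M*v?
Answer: 0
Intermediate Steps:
k(b) = 2*b/3 (k(b) = -b*(-4)/6 = -(-2)*b/3 = 2*b/3)
j(K) = -K/4
d = -8 (d = ((⅔)*(-2))*6 = -4/3*6 = -8)
T(x) = 0 (T(x) = -8*0*(-1) = 0*(-1) = 0)
-T(j(y) + 10) = -1*0 = 0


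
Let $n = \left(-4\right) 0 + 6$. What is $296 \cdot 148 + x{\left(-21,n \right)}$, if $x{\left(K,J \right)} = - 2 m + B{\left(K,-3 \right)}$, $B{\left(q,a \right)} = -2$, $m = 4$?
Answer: $43798$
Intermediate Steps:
$n = 6$ ($n = 0 + 6 = 6$)
$x{\left(K,J \right)} = -10$ ($x{\left(K,J \right)} = \left(-2\right) 4 - 2 = -8 - 2 = -10$)
$296 \cdot 148 + x{\left(-21,n \right)} = 296 \cdot 148 - 10 = 43808 - 10 = 43798$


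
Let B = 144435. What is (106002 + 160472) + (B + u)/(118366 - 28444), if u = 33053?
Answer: 11981026258/44961 ≈ 2.6648e+5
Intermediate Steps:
(106002 + 160472) + (B + u)/(118366 - 28444) = (106002 + 160472) + (144435 + 33053)/(118366 - 28444) = 266474 + 177488/89922 = 266474 + 177488*(1/89922) = 266474 + 88744/44961 = 11981026258/44961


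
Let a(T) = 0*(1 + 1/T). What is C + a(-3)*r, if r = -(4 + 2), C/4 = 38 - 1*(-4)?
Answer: 168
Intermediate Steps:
C = 168 (C = 4*(38 - 1*(-4)) = 4*(38 + 4) = 4*42 = 168)
a(T) = 0
r = -6 (r = -1*6 = -6)
C + a(-3)*r = 168 + 0*(-6) = 168 + 0 = 168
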